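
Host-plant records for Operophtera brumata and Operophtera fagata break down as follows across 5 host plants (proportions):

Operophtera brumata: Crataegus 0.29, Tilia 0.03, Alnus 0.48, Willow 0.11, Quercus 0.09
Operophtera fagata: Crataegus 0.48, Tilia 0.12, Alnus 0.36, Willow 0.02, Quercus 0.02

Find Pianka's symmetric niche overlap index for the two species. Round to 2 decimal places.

Σ p₁ᵢp₂ᵢ = 0.1392 + 0.0036 + 0.1728 + 0.0022 + 0.0018 = 0.3196
Σp_1ᵢ² = 0.29² + 0.03² + 0.48² + 0.11² + 0.09² = 0.0841 + 0.0009 + 0.2304 + 0.0121 + 0.0081 = 0.3356
Σp_2ᵢ² = 0.48² + 0.12² + 0.36² + 0.02² + 0.02² = 0.2304 + 0.0144 + 0.1296 + 0.0004 + 0.0004 = 0.3752
O = 0.3196 / √(0.3356 × 0.3752) = 0.3196 / 0.35485 = 0.9007

0.90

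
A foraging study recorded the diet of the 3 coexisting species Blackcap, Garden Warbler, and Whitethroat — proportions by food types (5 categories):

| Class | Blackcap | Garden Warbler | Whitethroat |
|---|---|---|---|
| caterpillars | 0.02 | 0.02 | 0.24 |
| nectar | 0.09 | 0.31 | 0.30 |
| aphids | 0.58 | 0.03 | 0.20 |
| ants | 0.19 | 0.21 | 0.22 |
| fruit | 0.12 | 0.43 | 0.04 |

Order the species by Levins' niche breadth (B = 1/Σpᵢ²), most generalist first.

Whitethroat > Garden Warbler > Blackcap

Σp_Blacᵢ² = 0.02² + 0.09² + 0.58² + 0.19² + 0.12² = 0.0004 + 0.0081 + 0.3364 + 0.0361 + 0.0144 = 0.3954
B_Blac = 1 / 0.3954 = 2.5291
Σp_Warbᵢ² = 0.02² + 0.31² + 0.03² + 0.21² + 0.43² = 0.0004 + 0.0961 + 0.0009 + 0.0441 + 0.1849 = 0.3264
B_Warb = 1 / 0.3264 = 3.0637
Σp_Whitᵢ² = 0.24² + 0.30² + 0.20² + 0.22² + 0.04² = 0.0576 + 0.0900 + 0.0400 + 0.0484 + 0.0016 = 0.2376
B_Whit = 1 / 0.2376 = 4.2088
Ranking by B (broadest → narrowest): Whitethroat (4.21) > Garden Warbler (3.06) > Blackcap (2.53)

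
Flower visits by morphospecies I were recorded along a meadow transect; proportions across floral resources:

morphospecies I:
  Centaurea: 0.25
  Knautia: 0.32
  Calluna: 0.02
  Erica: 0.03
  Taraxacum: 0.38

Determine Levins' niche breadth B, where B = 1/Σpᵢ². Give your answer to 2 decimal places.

3.22

Σpᵢ² = 0.25² + 0.32² + 0.02² + 0.03² + 0.38² = 0.0625 + 0.1024 + 0.0004 + 0.0009 + 0.1444 = 0.3106
B = 1 / 0.3106 = 3.2196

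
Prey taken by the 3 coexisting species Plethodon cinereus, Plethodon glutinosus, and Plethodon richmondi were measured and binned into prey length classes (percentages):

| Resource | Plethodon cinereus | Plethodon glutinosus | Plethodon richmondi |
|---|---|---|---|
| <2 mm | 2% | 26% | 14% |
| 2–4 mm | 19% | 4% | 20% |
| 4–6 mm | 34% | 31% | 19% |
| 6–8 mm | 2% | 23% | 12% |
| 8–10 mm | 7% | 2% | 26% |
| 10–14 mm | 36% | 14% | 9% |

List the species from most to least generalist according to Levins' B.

Convert percentages to proportions (divide by 100).
Σp_cineᵢ² = 0.02² + 0.19² + 0.34² + 0.02² + 0.07² + 0.36² = 0.0004 + 0.0361 + 0.1156 + 0.0004 + 0.0049 + 0.1296 = 0.2870
B_cine = 1 / 0.2870 = 3.4843
Σp_glutᵢ² = 0.26² + 0.04² + 0.31² + 0.23² + 0.02² + 0.14² = 0.0676 + 0.0016 + 0.0961 + 0.0529 + 0.0004 + 0.0196 = 0.2382
B_glut = 1 / 0.2382 = 4.1982
Σp_richᵢ² = 0.14² + 0.20² + 0.19² + 0.12² + 0.26² + 0.09² = 0.0196 + 0.0400 + 0.0361 + 0.0144 + 0.0676 + 0.0081 = 0.1858
B_rich = 1 / 0.1858 = 5.3821
Ranking by B (broadest → narrowest): Plethodon richmondi (5.38) > Plethodon glutinosus (4.20) > Plethodon cinereus (3.48)

Plethodon richmondi > Plethodon glutinosus > Plethodon cinereus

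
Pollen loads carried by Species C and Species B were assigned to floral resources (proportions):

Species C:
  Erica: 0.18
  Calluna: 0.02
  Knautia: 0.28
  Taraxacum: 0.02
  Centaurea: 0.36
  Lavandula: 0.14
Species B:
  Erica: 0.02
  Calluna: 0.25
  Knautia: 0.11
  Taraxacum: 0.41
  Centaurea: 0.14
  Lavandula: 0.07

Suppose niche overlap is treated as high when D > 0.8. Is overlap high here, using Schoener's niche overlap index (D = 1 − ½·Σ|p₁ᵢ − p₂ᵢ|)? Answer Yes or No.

Σ|p₁ᵢ − p₂ᵢ| = 0.16 + 0.23 + 0.17 + 0.39 + 0.22 + 0.07 = 1.24
D = 1 − ½ × 1.24 = 1 − 0.620 = 0.3800
D = 0.3800 < 0.8 → No.

No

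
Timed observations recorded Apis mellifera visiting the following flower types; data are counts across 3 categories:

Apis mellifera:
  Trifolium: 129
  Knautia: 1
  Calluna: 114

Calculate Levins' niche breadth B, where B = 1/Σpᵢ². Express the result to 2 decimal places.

Proportions for Apis mellifera (n=244): 129/244=0.5287, 1/244=0.0041, 114/244=0.4672
Σpᵢ² = 0.5287² + 0.0041² + 0.4672² = 0.279524 + 0.000017 + 0.218276 = 0.497817
B = 1 / 0.497817 = 2.0088

2.01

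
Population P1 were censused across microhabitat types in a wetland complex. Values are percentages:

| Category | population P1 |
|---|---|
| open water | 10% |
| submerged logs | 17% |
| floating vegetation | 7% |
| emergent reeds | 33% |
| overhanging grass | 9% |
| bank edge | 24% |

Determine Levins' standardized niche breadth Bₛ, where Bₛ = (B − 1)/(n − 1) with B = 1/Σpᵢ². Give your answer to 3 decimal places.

0.716

Convert percentages to proportions (divide by 100).
Σpᵢ² = 0.10² + 0.17² + 0.07² + 0.33² + 0.09² + 0.24² = 0.0100 + 0.0289 + 0.0049 + 0.1089 + 0.0081 + 0.0576 = 0.2184
B = 1 / 0.2184 = 4.57875
Bₛ = (B − 1)/(n − 1) = (4.57875 − 1)/(6 − 1) = 3.57875/5 = 0.71575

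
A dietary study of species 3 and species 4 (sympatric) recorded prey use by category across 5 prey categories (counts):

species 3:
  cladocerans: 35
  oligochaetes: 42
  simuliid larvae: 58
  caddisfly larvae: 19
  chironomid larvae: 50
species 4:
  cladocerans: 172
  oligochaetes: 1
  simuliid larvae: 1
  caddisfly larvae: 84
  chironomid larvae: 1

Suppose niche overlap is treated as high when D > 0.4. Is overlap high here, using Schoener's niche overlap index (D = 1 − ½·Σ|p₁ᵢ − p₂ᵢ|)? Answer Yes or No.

No

Proportions for species 3 (n=204): 35/204=0.1716, 42/204=0.2059, 58/204=0.2843, 19/204=0.0931, 50/204=0.2451
Proportions for species 4 (n=259): 172/259=0.6641, 1/259=0.0039, 1/259=0.0039, 84/259=0.3243, 1/259=0.0039
Σ|p₁ᵢ − p₂ᵢ| = 0.4925 + 0.2020 + 0.2804 + 0.2312 + 0.2412 = 1.4473
D = 1 − ½ × 1.4473 = 1 − 0.72365 = 0.27635
D = 0.27635 < 0.4 → No.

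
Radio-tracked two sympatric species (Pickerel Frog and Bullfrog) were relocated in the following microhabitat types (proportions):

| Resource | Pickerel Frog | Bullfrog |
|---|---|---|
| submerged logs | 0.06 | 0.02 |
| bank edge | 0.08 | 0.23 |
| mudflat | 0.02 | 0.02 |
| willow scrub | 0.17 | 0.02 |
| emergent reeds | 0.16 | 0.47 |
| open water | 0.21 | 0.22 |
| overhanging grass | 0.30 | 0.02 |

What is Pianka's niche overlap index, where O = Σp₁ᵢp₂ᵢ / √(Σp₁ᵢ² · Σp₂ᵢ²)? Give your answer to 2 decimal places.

Σ p₁ᵢp₂ᵢ = 0.0012 + 0.0184 + 0.0004 + 0.0034 + 0.0752 + 0.0462 + 0.0060 = 0.1508
Σp_1ᵢ² = 0.06² + 0.08² + 0.02² + 0.17² + 0.16² + 0.21² + 0.30² = 0.0036 + 0.0064 + 0.0004 + 0.0289 + 0.0256 + 0.0441 + 0.0900 = 0.1990
Σp_2ᵢ² = 0.02² + 0.23² + 0.02² + 0.02² + 0.47² + 0.22² + 0.02² = 0.0004 + 0.0529 + 0.0004 + 0.0004 + 0.2209 + 0.0484 + 0.0004 = 0.3238
O = 0.1508 / √(0.1990 × 0.3238) = 0.1508 / 0.25384 = 0.5941

0.59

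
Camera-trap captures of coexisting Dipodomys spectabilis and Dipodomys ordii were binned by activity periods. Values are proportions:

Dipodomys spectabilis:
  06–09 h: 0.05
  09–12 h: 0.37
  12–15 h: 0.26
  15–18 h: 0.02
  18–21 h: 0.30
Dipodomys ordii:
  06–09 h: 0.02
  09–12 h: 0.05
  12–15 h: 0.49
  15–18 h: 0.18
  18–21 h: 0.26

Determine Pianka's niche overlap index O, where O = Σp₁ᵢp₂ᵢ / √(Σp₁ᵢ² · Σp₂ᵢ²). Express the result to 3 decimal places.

Σ p₁ᵢp₂ᵢ = 0.0010 + 0.0185 + 0.1274 + 0.0036 + 0.0780 = 0.2285
Σp_1ᵢ² = 0.05² + 0.37² + 0.26² + 0.02² + 0.30² = 0.0025 + 0.1369 + 0.0676 + 0.0004 + 0.0900 = 0.2974
Σp_2ᵢ² = 0.02² + 0.05² + 0.49² + 0.18² + 0.26² = 0.0004 + 0.0025 + 0.2401 + 0.0324 + 0.0676 = 0.3430
O = 0.2285 / √(0.2974 × 0.3430) = 0.2285 / 0.319387 = 0.71543

0.715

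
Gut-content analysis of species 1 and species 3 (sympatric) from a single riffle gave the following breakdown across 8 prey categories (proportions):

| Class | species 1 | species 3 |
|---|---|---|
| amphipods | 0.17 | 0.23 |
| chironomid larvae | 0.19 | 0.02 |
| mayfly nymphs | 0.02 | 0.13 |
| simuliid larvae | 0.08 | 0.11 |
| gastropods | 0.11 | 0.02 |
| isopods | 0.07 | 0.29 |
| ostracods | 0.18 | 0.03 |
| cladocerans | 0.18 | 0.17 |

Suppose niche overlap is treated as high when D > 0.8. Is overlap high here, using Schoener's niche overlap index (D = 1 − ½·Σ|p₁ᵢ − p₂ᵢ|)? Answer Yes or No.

Σ|p₁ᵢ − p₂ᵢ| = 0.06 + 0.17 + 0.11 + 0.03 + 0.09 + 0.22 + 0.15 + 0.01 = 0.84
D = 1 − ½ × 0.84 = 1 − 0.420 = 0.5800
D = 0.5800 < 0.8 → No.

No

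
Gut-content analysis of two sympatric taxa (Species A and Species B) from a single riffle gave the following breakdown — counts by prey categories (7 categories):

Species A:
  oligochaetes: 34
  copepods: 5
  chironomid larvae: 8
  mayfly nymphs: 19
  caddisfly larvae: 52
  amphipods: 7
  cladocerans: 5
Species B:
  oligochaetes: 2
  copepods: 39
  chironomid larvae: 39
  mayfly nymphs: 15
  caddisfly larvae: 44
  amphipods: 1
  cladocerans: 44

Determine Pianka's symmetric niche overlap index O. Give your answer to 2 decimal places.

0.60

Proportions for Species A (n=130): 34/130=0.2615, 5/130=0.0385, 8/130=0.0615, 19/130=0.1462, 52/130=0.4000, 7/130=0.0538, 5/130=0.0385
Proportions for Species B (n=184): 2/184=0.0109, 39/184=0.2120, 39/184=0.2120, 15/184=0.0815, 44/184=0.2391, 1/184=0.0054, 44/184=0.2391
Σ p₁ᵢp₂ᵢ = 0.002850 + 0.008162 + 0.013038 + 0.011915 + 0.095640 + 0.000291 + 0.009205 = 0.141101
Σp_1ᵢ² = 0.2615² + 0.0385² + 0.0615² + 0.1462² + 0.4000² + 0.0538² + 0.0385² = 0.068382 + 0.001482 + 0.003782 + 0.021374 + 0.160000 + 0.002894 + 0.001482 = 0.259396
Σp_2ᵢ² = 0.0109² + 0.2120² + 0.2120² + 0.0815² + 0.2391² + 0.0054² + 0.2391² = 0.000119 + 0.044944 + 0.044944 + 0.006642 + 0.057169 + 0.000029 + 0.057169 = 0.211016
O = 0.141101 / √(0.259396 × 0.211016) = 0.141101 / 0.2339588 = 0.6031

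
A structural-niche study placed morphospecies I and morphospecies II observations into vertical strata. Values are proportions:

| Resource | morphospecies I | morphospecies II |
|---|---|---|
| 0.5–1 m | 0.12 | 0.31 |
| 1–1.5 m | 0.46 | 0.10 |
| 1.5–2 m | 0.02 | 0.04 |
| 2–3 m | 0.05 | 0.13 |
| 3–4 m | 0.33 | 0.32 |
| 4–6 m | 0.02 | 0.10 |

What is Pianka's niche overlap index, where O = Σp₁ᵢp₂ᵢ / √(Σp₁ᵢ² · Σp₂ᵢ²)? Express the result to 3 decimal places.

0.700

Σ p₁ᵢp₂ᵢ = 0.0372 + 0.0460 + 0.0008 + 0.0065 + 0.1056 + 0.0020 = 0.1981
Σp_1ᵢ² = 0.12² + 0.46² + 0.02² + 0.05² + 0.33² + 0.02² = 0.0144 + 0.2116 + 0.0004 + 0.0025 + 0.1089 + 0.0004 = 0.3382
Σp_2ᵢ² = 0.31² + 0.10² + 0.04² + 0.13² + 0.32² + 0.10² = 0.0961 + 0.0100 + 0.0016 + 0.0169 + 0.1024 + 0.0100 = 0.2370
O = 0.1981 / √(0.3382 × 0.2370) = 0.1981 / 0.283114 = 0.69972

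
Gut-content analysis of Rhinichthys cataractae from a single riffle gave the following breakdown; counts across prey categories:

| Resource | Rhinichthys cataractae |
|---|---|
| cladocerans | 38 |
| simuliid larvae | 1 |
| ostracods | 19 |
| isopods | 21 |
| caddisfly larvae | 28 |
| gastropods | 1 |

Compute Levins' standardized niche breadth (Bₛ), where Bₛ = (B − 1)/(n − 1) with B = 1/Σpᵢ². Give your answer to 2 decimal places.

Proportions for Rhinichthys cataractae (n=108): 38/108=0.3519, 1/108=0.0093, 19/108=0.1759, 21/108=0.1944, 28/108=0.2593, 1/108=0.0093
Σpᵢ² = 0.3519² + 0.0093² + 0.1759² + 0.1944² + 0.2593² + 0.0093² = 0.123834 + 0.000086 + 0.030941 + 0.037791 + 0.067236 + 0.000086 = 0.259974
B = 1 / 0.259974 = 3.8465
Bₛ = (B − 1)/(n − 1) = (3.8465 − 1)/(6 − 1) = 2.8465/5 = 0.5693

0.57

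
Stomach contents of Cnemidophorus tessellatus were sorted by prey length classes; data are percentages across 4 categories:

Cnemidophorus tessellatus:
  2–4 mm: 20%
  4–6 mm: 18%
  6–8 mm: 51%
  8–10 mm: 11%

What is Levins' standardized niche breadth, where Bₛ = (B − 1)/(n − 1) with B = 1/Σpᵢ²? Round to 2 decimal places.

0.63

Convert percentages to proportions (divide by 100).
Σpᵢ² = 0.20² + 0.18² + 0.51² + 0.11² = 0.0400 + 0.0324 + 0.2601 + 0.0121 = 0.3446
B = 1 / 0.3446 = 2.9019
Bₛ = (B − 1)/(n − 1) = (2.9019 − 1)/(4 − 1) = 1.9019/3 = 0.6340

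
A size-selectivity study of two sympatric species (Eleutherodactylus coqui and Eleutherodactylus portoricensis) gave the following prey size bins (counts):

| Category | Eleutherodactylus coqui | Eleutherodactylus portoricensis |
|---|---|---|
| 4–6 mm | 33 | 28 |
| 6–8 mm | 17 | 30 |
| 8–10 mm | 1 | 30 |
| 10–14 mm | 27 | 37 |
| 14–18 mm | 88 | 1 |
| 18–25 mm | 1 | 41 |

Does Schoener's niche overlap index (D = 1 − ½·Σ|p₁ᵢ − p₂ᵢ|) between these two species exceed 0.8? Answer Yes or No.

No

Proportions for Eleutherodactylus coqui (n=167): 33/167=0.1976, 17/167=0.1018, 1/167=0.0060, 27/167=0.1617, 88/167=0.5269, 1/167=0.0060
Proportions for Eleutherodactylus portoricensis (n=167): 28/167=0.1677, 30/167=0.1796, 30/167=0.1796, 37/167=0.2216, 1/167=0.0060, 41/167=0.2455
Σ|p₁ᵢ − p₂ᵢ| = 0.0299 + 0.0778 + 0.1736 + 0.0599 + 0.5209 + 0.2395 = 1.1016
D = 1 − ½ × 1.1016 = 1 − 0.55080 = 0.44920
D = 0.44920 < 0.8 → No.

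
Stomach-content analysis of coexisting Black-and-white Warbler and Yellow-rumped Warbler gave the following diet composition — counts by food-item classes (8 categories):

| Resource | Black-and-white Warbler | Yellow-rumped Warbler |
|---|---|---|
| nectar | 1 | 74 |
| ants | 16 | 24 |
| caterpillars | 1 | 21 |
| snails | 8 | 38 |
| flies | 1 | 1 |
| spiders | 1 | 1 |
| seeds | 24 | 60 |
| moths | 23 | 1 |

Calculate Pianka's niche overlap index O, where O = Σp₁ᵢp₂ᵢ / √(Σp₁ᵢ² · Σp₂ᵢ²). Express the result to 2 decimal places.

Proportions for Black-and-white Warbler (n=75): 1/75=0.0133, 16/75=0.2133, 1/75=0.0133, 8/75=0.1067, 1/75=0.0133, 1/75=0.0133, 24/75=0.3200, 23/75=0.3067
Proportions for Yellow-rumped Warbler (n=220): 74/220=0.3364, 24/220=0.1091, 21/220=0.0955, 38/220=0.1727, 1/220=0.0045, 1/220=0.0045, 60/220=0.2727, 1/220=0.0045
Σ p₁ᵢp₂ᵢ = 0.004474 + 0.023271 + 0.001270 + 0.018427 + 0.000060 + 0.000060 + 0.087264 + 0.001380 = 0.136206
Σp_1ᵢ² = 0.0133² + 0.2133² + 0.0133² + 0.1067² + 0.0133² + 0.0133² + 0.3200² + 0.3067² = 0.000177 + 0.045497 + 0.000177 + 0.011385 + 0.000177 + 0.000177 + 0.102400 + 0.094065 = 0.254055
Σp_2ᵢ² = 0.3364² + 0.1091² + 0.0955² + 0.1727² + 0.0045² + 0.0045² + 0.2727² + 0.0045² = 0.113165 + 0.011903 + 0.009120 + 0.029825 + 0.000020 + 0.000020 + 0.074365 + 0.000020 = 0.238438
O = 0.136206 / √(0.254055 × 0.238438) = 0.136206 / 0.2461227 = 0.5534

0.55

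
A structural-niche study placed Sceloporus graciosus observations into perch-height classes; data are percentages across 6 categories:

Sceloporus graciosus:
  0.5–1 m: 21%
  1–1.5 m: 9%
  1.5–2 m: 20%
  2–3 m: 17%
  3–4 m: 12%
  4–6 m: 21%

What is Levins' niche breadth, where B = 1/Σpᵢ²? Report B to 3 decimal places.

Convert percentages to proportions (divide by 100).
Σpᵢ² = 0.21² + 0.09² + 0.20² + 0.17² + 0.12² + 0.21² = 0.0441 + 0.0081 + 0.0400 + 0.0289 + 0.0144 + 0.0441 = 0.1796
B = 1 / 0.1796 = 5.56793

5.568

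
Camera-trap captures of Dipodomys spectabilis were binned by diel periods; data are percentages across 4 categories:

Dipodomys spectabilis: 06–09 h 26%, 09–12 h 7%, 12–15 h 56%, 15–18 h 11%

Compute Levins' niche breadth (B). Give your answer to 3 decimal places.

Convert percentages to proportions (divide by 100).
Σpᵢ² = 0.26² + 0.07² + 0.56² + 0.11² = 0.0676 + 0.0049 + 0.3136 + 0.0121 = 0.3982
B = 1 / 0.3982 = 2.51130

2.511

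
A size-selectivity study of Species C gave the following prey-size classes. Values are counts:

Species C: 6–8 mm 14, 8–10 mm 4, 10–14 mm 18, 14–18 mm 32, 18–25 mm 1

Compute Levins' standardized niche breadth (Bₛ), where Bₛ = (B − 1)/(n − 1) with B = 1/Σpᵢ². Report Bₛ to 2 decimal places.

Proportions for Species C (n=69): 14/69=0.2029, 4/69=0.0580, 18/69=0.2609, 32/69=0.4638, 1/69=0.0145
Σpᵢ² = 0.2029² + 0.0580² + 0.2609² + 0.4638² + 0.0145² = 0.041168 + 0.003364 + 0.068069 + 0.215110 + 0.000210 = 0.327921
B = 1 / 0.327921 = 3.0495
Bₛ = (B − 1)/(n − 1) = (3.0495 − 1)/(5 − 1) = 2.0495/4 = 0.5124

0.51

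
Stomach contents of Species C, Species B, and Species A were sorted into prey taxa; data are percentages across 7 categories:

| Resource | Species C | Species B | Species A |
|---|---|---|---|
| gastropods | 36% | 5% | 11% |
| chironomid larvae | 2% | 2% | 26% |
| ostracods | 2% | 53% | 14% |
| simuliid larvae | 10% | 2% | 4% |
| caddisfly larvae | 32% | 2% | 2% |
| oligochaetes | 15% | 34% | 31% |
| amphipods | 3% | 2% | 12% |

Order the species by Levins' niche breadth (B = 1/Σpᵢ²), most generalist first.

Convert percentages to proportions (divide by 100).
Σp_Cᵢ² = 0.36² + 0.02² + 0.02² + 0.10² + 0.32² + 0.15² + 0.03² = 0.1296 + 0.0004 + 0.0004 + 0.0100 + 0.1024 + 0.0225 + 0.0009 = 0.2662
B_C = 1 / 0.2662 = 3.7566
Σp_Bᵢ² = 0.05² + 0.02² + 0.53² + 0.02² + 0.02² + 0.34² + 0.02² = 0.0025 + 0.0004 + 0.2809 + 0.0004 + 0.0004 + 0.1156 + 0.0004 = 0.4006
B_B = 1 / 0.4006 = 2.4963
Σp_Aᵢ² = 0.11² + 0.26² + 0.14² + 0.04² + 0.02² + 0.31² + 0.12² = 0.0121 + 0.0676 + 0.0196 + 0.0016 + 0.0004 + 0.0961 + 0.0144 = 0.2118
B_A = 1 / 0.2118 = 4.7214
Ranking by B (broadest → narrowest): Species A (4.72) > Species C (3.76) > Species B (2.50)

Species A > Species C > Species B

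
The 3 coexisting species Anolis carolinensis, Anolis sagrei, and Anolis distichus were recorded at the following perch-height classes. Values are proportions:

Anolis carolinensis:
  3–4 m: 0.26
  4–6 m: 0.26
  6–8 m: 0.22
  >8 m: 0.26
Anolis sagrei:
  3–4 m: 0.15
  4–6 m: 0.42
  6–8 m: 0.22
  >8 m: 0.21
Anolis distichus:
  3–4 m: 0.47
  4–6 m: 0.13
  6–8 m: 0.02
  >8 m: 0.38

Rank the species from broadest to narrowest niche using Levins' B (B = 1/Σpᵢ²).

Anolis carolinensis > Anolis sagrei > Anolis distichus

Σp_caroᵢ² = 0.26² + 0.26² + 0.22² + 0.26² = 0.0676 + 0.0676 + 0.0484 + 0.0676 = 0.2512
B_caro = 1 / 0.2512 = 3.9809
Σp_sagrᵢ² = 0.15² + 0.42² + 0.22² + 0.21² = 0.0225 + 0.1764 + 0.0484 + 0.0441 = 0.2914
B_sagr = 1 / 0.2914 = 3.4317
Σp_distᵢ² = 0.47² + 0.13² + 0.02² + 0.38² = 0.2209 + 0.0169 + 0.0004 + 0.1444 = 0.3826
B_dist = 1 / 0.3826 = 2.6137
Ranking by B (broadest → narrowest): Anolis carolinensis (3.98) > Anolis sagrei (3.43) > Anolis distichus (2.61)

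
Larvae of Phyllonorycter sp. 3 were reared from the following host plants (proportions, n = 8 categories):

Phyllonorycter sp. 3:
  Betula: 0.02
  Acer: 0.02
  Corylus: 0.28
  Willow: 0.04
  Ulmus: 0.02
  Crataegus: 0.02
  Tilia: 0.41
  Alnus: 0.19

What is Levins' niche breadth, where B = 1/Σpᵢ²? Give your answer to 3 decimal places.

3.499

Σpᵢ² = 0.02² + 0.02² + 0.28² + 0.04² + 0.02² + 0.02² + 0.41² + 0.19² = 0.0004 + 0.0004 + 0.0784 + 0.0016 + 0.0004 + 0.0004 + 0.1681 + 0.0361 = 0.2858
B = 1 / 0.2858 = 3.49895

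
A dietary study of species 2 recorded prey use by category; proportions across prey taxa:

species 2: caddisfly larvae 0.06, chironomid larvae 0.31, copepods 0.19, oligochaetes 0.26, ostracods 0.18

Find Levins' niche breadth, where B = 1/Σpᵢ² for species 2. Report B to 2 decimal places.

4.24

Σpᵢ² = 0.06² + 0.31² + 0.19² + 0.26² + 0.18² = 0.0036 + 0.0961 + 0.0361 + 0.0676 + 0.0324 = 0.2358
B = 1 / 0.2358 = 4.2409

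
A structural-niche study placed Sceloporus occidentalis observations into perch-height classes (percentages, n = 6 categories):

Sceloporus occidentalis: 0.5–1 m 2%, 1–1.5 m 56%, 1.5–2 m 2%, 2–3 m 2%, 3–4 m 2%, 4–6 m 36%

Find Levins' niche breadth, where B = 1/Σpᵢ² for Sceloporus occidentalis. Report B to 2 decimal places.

Convert percentages to proportions (divide by 100).
Σpᵢ² = 0.02² + 0.56² + 0.02² + 0.02² + 0.02² + 0.36² = 0.0004 + 0.3136 + 0.0004 + 0.0004 + 0.0004 + 0.1296 = 0.4448
B = 1 / 0.4448 = 2.2482

2.25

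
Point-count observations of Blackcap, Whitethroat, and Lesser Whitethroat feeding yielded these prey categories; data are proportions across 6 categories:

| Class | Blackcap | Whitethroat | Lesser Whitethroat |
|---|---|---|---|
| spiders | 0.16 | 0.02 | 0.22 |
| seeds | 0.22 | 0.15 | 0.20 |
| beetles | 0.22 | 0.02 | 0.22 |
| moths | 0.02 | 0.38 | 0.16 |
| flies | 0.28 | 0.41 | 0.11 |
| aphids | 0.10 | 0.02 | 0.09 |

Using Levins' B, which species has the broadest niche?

Σp_Blacᵢ² = 0.16² + 0.22² + 0.22² + 0.02² + 0.28² + 0.10² = 0.0256 + 0.0484 + 0.0484 + 0.0004 + 0.0784 + 0.0100 = 0.2112
B_Blac = 1 / 0.2112 = 4.7348
Σp_Whitᵢ² = 0.02² + 0.15² + 0.02² + 0.38² + 0.41² + 0.02² = 0.0004 + 0.0225 + 0.0004 + 0.1444 + 0.1681 + 0.0004 = 0.3362
B_Whit = 1 / 0.3362 = 2.9744
Σp_Lessᵢ² = 0.22² + 0.20² + 0.22² + 0.16² + 0.11² + 0.09² = 0.0484 + 0.0400 + 0.0484 + 0.0256 + 0.0121 + 0.0081 = 0.1826
B_Less = 1 / 0.1826 = 5.4765
Highest B → broadest niche (most generalist): Lesser Whitethroat (B = 5.48).

Lesser Whitethroat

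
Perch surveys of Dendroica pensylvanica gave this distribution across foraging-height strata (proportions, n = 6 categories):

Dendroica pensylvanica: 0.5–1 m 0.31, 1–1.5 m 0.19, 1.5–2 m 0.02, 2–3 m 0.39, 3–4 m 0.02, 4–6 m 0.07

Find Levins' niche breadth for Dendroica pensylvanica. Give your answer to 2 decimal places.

3.45

Σpᵢ² = 0.31² + 0.19² + 0.02² + 0.39² + 0.02² + 0.07² = 0.0961 + 0.0361 + 0.0004 + 0.1521 + 0.0004 + 0.0049 = 0.2900
B = 1 / 0.2900 = 3.4483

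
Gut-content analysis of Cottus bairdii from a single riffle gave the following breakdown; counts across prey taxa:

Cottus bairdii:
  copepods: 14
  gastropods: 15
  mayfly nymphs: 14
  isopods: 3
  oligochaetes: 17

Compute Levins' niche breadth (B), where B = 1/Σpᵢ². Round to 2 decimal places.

Proportions for Cottus bairdii (n=63): 14/63=0.2222, 15/63=0.2381, 14/63=0.2222, 3/63=0.0476, 17/63=0.2698
Σpᵢ² = 0.2222² + 0.2381² + 0.2222² + 0.0476² + 0.2698² = 0.049373 + 0.056692 + 0.049373 + 0.002266 + 0.072792 = 0.230496
B = 1 / 0.230496 = 4.3385

4.34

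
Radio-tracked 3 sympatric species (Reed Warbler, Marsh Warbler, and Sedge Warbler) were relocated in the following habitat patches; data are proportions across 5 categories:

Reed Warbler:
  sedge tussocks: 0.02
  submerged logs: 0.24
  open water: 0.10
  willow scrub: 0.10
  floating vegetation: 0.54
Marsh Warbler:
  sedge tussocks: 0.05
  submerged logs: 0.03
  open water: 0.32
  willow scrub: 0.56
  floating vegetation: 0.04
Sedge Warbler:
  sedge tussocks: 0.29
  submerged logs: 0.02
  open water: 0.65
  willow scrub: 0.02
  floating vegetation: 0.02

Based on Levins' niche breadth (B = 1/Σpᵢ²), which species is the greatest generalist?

Σp_Reedᵢ² = 0.02² + 0.24² + 0.10² + 0.10² + 0.54² = 0.0004 + 0.0576 + 0.0100 + 0.0100 + 0.2916 = 0.3696
B_Reed = 1 / 0.3696 = 2.7056
Σp_Marsᵢ² = 0.05² + 0.03² + 0.32² + 0.56² + 0.04² = 0.0025 + 0.0009 + 0.1024 + 0.3136 + 0.0016 = 0.4210
B_Mars = 1 / 0.4210 = 2.3753
Σp_Sedgᵢ² = 0.29² + 0.02² + 0.65² + 0.02² + 0.02² = 0.0841 + 0.0004 + 0.4225 + 0.0004 + 0.0004 = 0.5078
B_Sedg = 1 / 0.5078 = 1.9693
Highest B → broadest niche (most generalist): Reed Warbler (B = 2.71).

Reed Warbler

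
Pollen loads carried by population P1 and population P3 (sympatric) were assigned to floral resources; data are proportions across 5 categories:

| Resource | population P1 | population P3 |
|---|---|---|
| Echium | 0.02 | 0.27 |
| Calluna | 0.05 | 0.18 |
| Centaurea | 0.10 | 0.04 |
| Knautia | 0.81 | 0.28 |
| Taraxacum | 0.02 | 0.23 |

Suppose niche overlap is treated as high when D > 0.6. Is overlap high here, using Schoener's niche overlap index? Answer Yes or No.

No

Σ|p₁ᵢ − p₂ᵢ| = 0.25 + 0.13 + 0.06 + 0.53 + 0.21 = 1.18
D = 1 − ½ × 1.18 = 1 − 0.590 = 0.4100
D = 0.4100 < 0.6 → No.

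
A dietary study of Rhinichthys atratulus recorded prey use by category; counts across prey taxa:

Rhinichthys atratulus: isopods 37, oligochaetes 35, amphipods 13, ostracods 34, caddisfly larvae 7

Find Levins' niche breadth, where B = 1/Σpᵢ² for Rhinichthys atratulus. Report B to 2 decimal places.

Proportions for Rhinichthys atratulus (n=126): 37/126=0.2937, 35/126=0.2778, 13/126=0.1032, 34/126=0.2698, 7/126=0.0556
Σpᵢ² = 0.2937² + 0.2778² + 0.1032² + 0.2698² + 0.0556² = 0.086260 + 0.077173 + 0.010650 + 0.072792 + 0.003091 = 0.249966
B = 1 / 0.249966 = 4.0005

4.00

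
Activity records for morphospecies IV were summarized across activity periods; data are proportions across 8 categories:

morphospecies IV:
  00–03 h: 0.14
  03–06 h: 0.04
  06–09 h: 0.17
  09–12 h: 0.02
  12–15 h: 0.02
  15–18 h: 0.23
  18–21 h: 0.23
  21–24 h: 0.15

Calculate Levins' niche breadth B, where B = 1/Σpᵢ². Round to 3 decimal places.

5.580

Σpᵢ² = 0.14² + 0.04² + 0.17² + 0.02² + 0.02² + 0.23² + 0.23² + 0.15² = 0.0196 + 0.0016 + 0.0289 + 0.0004 + 0.0004 + 0.0529 + 0.0529 + 0.0225 = 0.1792
B = 1 / 0.1792 = 5.58036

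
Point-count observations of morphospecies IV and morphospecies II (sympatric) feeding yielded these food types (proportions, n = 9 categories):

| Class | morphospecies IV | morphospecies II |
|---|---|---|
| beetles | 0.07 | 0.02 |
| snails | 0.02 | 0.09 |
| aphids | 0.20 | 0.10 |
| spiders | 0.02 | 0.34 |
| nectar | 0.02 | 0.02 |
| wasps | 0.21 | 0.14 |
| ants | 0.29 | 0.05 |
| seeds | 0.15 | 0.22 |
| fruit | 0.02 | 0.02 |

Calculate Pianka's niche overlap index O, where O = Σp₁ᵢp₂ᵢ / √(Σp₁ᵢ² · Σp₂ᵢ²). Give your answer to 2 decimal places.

Σ p₁ᵢp₂ᵢ = 0.0014 + 0.0018 + 0.0200 + 0.0068 + 0.0004 + 0.0294 + 0.0145 + 0.0330 + 0.0004 = 0.1077
Σp_1ᵢ² = 0.07² + 0.02² + 0.20² + 0.02² + 0.02² + 0.21² + 0.29² + 0.15² + 0.02² = 0.0049 + 0.0004 + 0.0400 + 0.0004 + 0.0004 + 0.0441 + 0.0841 + 0.0225 + 0.0004 = 0.1972
Σp_2ᵢ² = 0.02² + 0.09² + 0.10² + 0.34² + 0.02² + 0.14² + 0.05² + 0.22² + 0.02² = 0.0004 + 0.0081 + 0.0100 + 0.1156 + 0.0004 + 0.0196 + 0.0025 + 0.0484 + 0.0004 = 0.2054
O = 0.1077 / √(0.1972 × 0.2054) = 0.1077 / 0.20126 = 0.5351

0.54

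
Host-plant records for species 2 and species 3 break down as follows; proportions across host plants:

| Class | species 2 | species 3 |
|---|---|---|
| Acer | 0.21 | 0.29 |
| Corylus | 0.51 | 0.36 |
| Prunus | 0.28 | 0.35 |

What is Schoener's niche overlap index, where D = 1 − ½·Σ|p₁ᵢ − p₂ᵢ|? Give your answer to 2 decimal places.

Σ|p₁ᵢ − p₂ᵢ| = 0.08 + 0.15 + 0.07 = 0.30
D = 1 − ½ × 0.30 = 1 − 0.150 = 0.8500

0.85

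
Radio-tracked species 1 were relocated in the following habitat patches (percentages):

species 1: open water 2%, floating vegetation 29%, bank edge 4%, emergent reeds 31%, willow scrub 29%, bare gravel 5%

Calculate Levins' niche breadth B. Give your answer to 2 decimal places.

Convert percentages to proportions (divide by 100).
Σpᵢ² = 0.02² + 0.29² + 0.04² + 0.31² + 0.29² + 0.05² = 0.0004 + 0.0841 + 0.0016 + 0.0961 + 0.0841 + 0.0025 = 0.2688
B = 1 / 0.2688 = 3.7202

3.72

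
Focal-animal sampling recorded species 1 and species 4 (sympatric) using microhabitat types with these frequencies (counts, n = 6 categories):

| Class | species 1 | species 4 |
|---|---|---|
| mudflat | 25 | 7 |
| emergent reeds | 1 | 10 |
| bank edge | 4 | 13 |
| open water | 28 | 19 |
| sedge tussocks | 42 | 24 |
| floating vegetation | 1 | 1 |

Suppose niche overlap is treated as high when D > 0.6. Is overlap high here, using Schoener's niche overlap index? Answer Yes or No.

Yes

Proportions for species 1 (n=101): 25/101=0.2475, 1/101=0.0099, 4/101=0.0396, 28/101=0.2772, 42/101=0.4158, 1/101=0.0099
Proportions for species 4 (n=74): 7/74=0.0946, 10/74=0.1351, 13/74=0.1757, 19/74=0.2568, 24/74=0.3243, 1/74=0.0135
Σ|p₁ᵢ − p₂ᵢ| = 0.1529 + 0.1252 + 0.1361 + 0.0204 + 0.0915 + 0.0036 = 0.5297
D = 1 − ½ × 0.5297 = 1 − 0.26485 = 0.73515
D = 0.73515 > 0.6 → Yes.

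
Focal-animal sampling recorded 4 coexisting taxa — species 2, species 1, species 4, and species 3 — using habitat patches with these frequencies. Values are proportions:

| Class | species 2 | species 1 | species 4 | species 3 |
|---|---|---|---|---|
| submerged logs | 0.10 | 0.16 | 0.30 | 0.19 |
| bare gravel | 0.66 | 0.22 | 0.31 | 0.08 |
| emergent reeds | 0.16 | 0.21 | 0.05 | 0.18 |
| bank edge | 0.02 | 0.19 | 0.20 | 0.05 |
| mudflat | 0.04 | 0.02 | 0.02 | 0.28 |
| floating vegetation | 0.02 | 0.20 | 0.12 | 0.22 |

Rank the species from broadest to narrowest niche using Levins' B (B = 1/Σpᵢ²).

species 1 > species 3 > species 4 > species 2

Σp_2ᵢ² = 0.10² + 0.66² + 0.16² + 0.02² + 0.04² + 0.02² = 0.0100 + 0.4356 + 0.0256 + 0.0004 + 0.0016 + 0.0004 = 0.4736
B_2 = 1 / 0.4736 = 2.1115
Σp_1ᵢ² = 0.16² + 0.22² + 0.21² + 0.19² + 0.02² + 0.20² = 0.0256 + 0.0484 + 0.0441 + 0.0361 + 0.0004 + 0.0400 = 0.1946
B_1 = 1 / 0.1946 = 5.1387
Σp_4ᵢ² = 0.30² + 0.31² + 0.05² + 0.20² + 0.02² + 0.12² = 0.0900 + 0.0961 + 0.0025 + 0.0400 + 0.0004 + 0.0144 = 0.2434
B_4 = 1 / 0.2434 = 4.1085
Σp_3ᵢ² = 0.19² + 0.08² + 0.18² + 0.05² + 0.28² + 0.22² = 0.0361 + 0.0064 + 0.0324 + 0.0025 + 0.0784 + 0.0484 = 0.2042
B_3 = 1 / 0.2042 = 4.8972
Ranking by B (broadest → narrowest): species 1 (5.14) > species 3 (4.90) > species 4 (4.11) > species 2 (2.11)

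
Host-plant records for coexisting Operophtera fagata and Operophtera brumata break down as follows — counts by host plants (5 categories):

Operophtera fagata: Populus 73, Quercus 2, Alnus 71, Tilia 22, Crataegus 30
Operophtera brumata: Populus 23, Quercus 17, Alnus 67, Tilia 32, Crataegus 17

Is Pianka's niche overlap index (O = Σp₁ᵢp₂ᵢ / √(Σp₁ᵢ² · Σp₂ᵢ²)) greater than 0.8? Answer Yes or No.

Yes

Proportions for Operophtera fagata (n=198): 73/198=0.3687, 2/198=0.0101, 71/198=0.3586, 22/198=0.1111, 30/198=0.1515
Proportions for Operophtera brumata (n=156): 23/156=0.1474, 17/156=0.1090, 67/156=0.4295, 32/156=0.2051, 17/156=0.1090
Σ p₁ᵢp₂ᵢ = 0.054346 + 0.001101 + 0.154019 + 0.022787 + 0.016514 = 0.248767
Σp_1ᵢ² = 0.3687² + 0.0101² + 0.3586² + 0.1111² + 0.1515² = 0.135940 + 0.000102 + 0.128594 + 0.012343 + 0.022952 = 0.299931
Σp_2ᵢ² = 0.1474² + 0.1090² + 0.4295² + 0.2051² + 0.1090² = 0.021727 + 0.011881 + 0.184470 + 0.042066 + 0.011881 = 0.272025
O = 0.248767 / √(0.299931 × 0.272025) = 0.248767 / 0.2856374 = 0.8709
O = 0.8709 > 0.8 → Yes.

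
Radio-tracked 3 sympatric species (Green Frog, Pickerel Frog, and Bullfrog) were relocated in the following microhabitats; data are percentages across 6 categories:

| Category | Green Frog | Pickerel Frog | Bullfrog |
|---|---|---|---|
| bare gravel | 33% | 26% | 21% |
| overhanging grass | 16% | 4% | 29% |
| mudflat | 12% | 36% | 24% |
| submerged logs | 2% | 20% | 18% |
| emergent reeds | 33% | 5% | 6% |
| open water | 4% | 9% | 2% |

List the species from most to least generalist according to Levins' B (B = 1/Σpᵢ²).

Convert percentages to proportions (divide by 100).
Σp_Greeᵢ² = 0.33² + 0.16² + 0.12² + 0.02² + 0.33² + 0.04² = 0.1089 + 0.0256 + 0.0144 + 0.0004 + 0.1089 + 0.0016 = 0.2598
B_Gree = 1 / 0.2598 = 3.8491
Σp_Pickᵢ² = 0.26² + 0.04² + 0.36² + 0.20² + 0.05² + 0.09² = 0.0676 + 0.0016 + 0.1296 + 0.0400 + 0.0025 + 0.0081 = 0.2494
B_Pick = 1 / 0.2494 = 4.0096
Σp_Bullᵢ² = 0.21² + 0.29² + 0.24² + 0.18² + 0.06² + 0.02² = 0.0441 + 0.0841 + 0.0576 + 0.0324 + 0.0036 + 0.0004 = 0.2222
B_Bull = 1 / 0.2222 = 4.5005
Ranking by B (broadest → narrowest): Bullfrog (4.50) > Pickerel Frog (4.01) > Green Frog (3.85)

Bullfrog > Pickerel Frog > Green Frog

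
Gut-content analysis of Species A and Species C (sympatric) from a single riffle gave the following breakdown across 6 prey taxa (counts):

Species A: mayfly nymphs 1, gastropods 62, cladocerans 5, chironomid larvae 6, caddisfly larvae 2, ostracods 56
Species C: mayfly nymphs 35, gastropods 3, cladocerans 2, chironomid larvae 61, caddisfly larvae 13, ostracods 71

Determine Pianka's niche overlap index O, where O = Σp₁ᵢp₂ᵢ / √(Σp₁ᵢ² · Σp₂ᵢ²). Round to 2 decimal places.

Proportions for Species A (n=132): 1/132=0.0076, 62/132=0.4697, 5/132=0.0379, 6/132=0.0455, 2/132=0.0152, 56/132=0.4242
Proportions for Species C (n=185): 35/185=0.1892, 3/185=0.0162, 2/185=0.0108, 61/185=0.3297, 13/185=0.0703, 71/185=0.3838
Σ p₁ᵢp₂ᵢ = 0.001438 + 0.007609 + 0.000409 + 0.015001 + 0.001069 + 0.162808 = 0.188334
Σp_1ᵢ² = 0.0076² + 0.4697² + 0.0379² + 0.0455² + 0.0152² + 0.4242² = 0.000058 + 0.220618 + 0.001436 + 0.002070 + 0.000231 + 0.179946 = 0.404359
Σp_2ᵢ² = 0.1892² + 0.0162² + 0.0108² + 0.3297² + 0.0703² + 0.3838² = 0.035797 + 0.000262 + 0.000117 + 0.108702 + 0.004942 + 0.147302 = 0.297122
O = 0.188334 / √(0.404359 × 0.297122) = 0.188334 / 0.3466179 = 0.5433

0.54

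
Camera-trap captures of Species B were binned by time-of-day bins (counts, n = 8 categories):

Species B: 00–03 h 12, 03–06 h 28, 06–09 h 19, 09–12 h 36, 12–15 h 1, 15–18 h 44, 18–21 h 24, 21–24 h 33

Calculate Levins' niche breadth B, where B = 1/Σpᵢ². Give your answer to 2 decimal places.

6.27

Proportions for Species B (n=197): 12/197=0.0609, 28/197=0.1421, 19/197=0.0964, 36/197=0.1827, 1/197=0.0051, 44/197=0.2234, 24/197=0.1218, 33/197=0.1675
Σpᵢ² = 0.0609² + 0.1421² + 0.0964² + 0.1827² + 0.0051² + 0.2234² + 0.1218² + 0.1675² = 0.003709 + 0.020192 + 0.009293 + 0.033379 + 0.000026 + 0.049908 + 0.014835 + 0.028056 = 0.159398
B = 1 / 0.159398 = 6.2736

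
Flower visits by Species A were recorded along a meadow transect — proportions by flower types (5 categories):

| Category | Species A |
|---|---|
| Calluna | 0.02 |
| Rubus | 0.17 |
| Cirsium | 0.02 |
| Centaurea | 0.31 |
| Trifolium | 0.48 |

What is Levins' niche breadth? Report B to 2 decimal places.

2.81

Σpᵢ² = 0.02² + 0.17² + 0.02² + 0.31² + 0.48² = 0.0004 + 0.0289 + 0.0004 + 0.0961 + 0.2304 = 0.3562
B = 1 / 0.3562 = 2.8074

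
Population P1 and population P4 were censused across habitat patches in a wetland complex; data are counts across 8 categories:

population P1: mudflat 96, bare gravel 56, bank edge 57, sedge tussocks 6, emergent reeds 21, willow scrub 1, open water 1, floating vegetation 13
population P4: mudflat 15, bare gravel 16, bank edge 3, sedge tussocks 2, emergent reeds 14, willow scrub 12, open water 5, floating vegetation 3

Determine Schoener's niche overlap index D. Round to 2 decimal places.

0.64

Proportions for population P1 (n=251): 96/251=0.3825, 56/251=0.2231, 57/251=0.2271, 6/251=0.0239, 21/251=0.0837, 1/251=0.0040, 1/251=0.0040, 13/251=0.0518
Proportions for population P4 (n=70): 15/70=0.2143, 16/70=0.2286, 3/70=0.0429, 2/70=0.0286, 14/70=0.2000, 12/70=0.1714, 5/70=0.0714, 3/70=0.0429
Σ|p₁ᵢ − p₂ᵢ| = 0.1682 + 0.0055 + 0.1842 + 0.0047 + 0.1163 + 0.1674 + 0.0674 + 0.0089 = 0.7226
D = 1 − ½ × 0.7226 = 1 − 0.36130 = 0.63870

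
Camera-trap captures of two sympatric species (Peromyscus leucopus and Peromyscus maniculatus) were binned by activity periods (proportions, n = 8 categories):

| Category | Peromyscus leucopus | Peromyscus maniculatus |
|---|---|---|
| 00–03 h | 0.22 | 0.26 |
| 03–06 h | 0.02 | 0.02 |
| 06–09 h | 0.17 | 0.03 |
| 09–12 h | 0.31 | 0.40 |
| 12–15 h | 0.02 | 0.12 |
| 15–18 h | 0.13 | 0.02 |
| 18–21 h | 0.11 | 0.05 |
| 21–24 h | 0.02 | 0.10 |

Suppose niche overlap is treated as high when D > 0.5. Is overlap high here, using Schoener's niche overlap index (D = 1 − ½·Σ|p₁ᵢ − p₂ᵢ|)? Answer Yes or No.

Σ|p₁ᵢ − p₂ᵢ| = 0.04 + 0.00 + 0.14 + 0.09 + 0.10 + 0.11 + 0.06 + 0.08 = 0.62
D = 1 − ½ × 0.62 = 1 − 0.310 = 0.6900
D = 0.6900 > 0.5 → Yes.

Yes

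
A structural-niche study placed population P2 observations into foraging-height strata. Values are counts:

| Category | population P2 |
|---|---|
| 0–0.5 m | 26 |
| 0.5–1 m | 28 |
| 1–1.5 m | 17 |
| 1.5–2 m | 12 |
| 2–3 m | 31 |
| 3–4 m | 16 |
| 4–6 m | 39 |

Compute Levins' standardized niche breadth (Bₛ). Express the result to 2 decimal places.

0.86

Proportions for population P2 (n=169): 26/169=0.1538, 28/169=0.1657, 17/169=0.1006, 12/169=0.0710, 31/169=0.1834, 16/169=0.0947, 39/169=0.2308
Σpᵢ² = 0.1538² + 0.1657² + 0.1006² + 0.0710² + 0.1834² + 0.0947² + 0.2308² = 0.023654 + 0.027456 + 0.010120 + 0.005041 + 0.033636 + 0.008968 + 0.053269 = 0.162144
B = 1 / 0.162144 = 6.1674
Bₛ = (B − 1)/(n − 1) = (6.1674 − 1)/(7 − 1) = 5.1674/6 = 0.8612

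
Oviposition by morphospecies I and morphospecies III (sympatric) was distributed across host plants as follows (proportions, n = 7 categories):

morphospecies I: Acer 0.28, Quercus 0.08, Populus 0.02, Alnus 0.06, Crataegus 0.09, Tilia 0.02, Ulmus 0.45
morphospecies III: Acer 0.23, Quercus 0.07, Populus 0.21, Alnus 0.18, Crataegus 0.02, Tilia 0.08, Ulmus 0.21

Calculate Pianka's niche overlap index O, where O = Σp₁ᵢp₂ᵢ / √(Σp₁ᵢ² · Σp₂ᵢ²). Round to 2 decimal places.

0.78

Σ p₁ᵢp₂ᵢ = 0.0644 + 0.0056 + 0.0042 + 0.0108 + 0.0018 + 0.0016 + 0.0945 = 0.1829
Σp_1ᵢ² = 0.28² + 0.08² + 0.02² + 0.06² + 0.09² + 0.02² + 0.45² = 0.0784 + 0.0064 + 0.0004 + 0.0036 + 0.0081 + 0.0004 + 0.2025 = 0.2998
Σp_2ᵢ² = 0.23² + 0.07² + 0.21² + 0.18² + 0.02² + 0.08² + 0.21² = 0.0529 + 0.0049 + 0.0441 + 0.0324 + 0.0004 + 0.0064 + 0.0441 = 0.1852
O = 0.1829 / √(0.2998 × 0.1852) = 0.1829 / 0.23563 = 0.7762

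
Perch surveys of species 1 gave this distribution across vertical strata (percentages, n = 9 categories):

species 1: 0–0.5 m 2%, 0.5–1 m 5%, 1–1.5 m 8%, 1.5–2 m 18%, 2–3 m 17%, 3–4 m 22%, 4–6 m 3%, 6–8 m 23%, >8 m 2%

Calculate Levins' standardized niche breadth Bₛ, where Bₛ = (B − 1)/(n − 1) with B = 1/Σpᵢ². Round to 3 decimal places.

Convert percentages to proportions (divide by 100).
Σpᵢ² = 0.02² + 0.05² + 0.08² + 0.18² + 0.17² + 0.22² + 0.03² + 0.23² + 0.02² = 0.0004 + 0.0025 + 0.0064 + 0.0324 + 0.0289 + 0.0484 + 0.0009 + 0.0529 + 0.0004 = 0.1732
B = 1 / 0.1732 = 5.77367
Bₛ = (B − 1)/(n − 1) = (5.77367 − 1)/(9 − 1) = 4.77367/8 = 0.59671

0.597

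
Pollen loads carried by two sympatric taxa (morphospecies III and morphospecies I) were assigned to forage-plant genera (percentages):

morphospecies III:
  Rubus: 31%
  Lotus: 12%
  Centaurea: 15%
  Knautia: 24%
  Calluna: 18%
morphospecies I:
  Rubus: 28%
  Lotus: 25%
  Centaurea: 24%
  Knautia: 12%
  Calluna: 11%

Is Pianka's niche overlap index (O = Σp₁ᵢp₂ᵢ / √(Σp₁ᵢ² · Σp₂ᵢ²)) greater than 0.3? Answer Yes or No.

Yes

Convert percentages to proportions (divide by 100).
Σ p₁ᵢp₂ᵢ = 0.0868 + 0.0300 + 0.0360 + 0.0288 + 0.0198 = 0.2014
Σp_1ᵢ² = 0.31² + 0.12² + 0.15² + 0.24² + 0.18² = 0.0961 + 0.0144 + 0.0225 + 0.0576 + 0.0324 = 0.2230
Σp_2ᵢ² = 0.28² + 0.25² + 0.24² + 0.12² + 0.11² = 0.0784 + 0.0625 + 0.0576 + 0.0144 + 0.0121 = 0.2250
O = 0.2014 / √(0.2230 × 0.2250) = 0.2014 / 0.22400 = 0.8991
O = 0.8991 > 0.3 → Yes.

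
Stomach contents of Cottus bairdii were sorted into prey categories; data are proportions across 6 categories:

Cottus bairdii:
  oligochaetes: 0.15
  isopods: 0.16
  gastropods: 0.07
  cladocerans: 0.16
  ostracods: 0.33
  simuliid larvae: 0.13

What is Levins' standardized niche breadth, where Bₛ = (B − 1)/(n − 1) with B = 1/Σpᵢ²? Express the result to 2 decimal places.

Σpᵢ² = 0.15² + 0.16² + 0.07² + 0.16² + 0.33² + 0.13² = 0.0225 + 0.0256 + 0.0049 + 0.0256 + 0.1089 + 0.0169 = 0.2044
B = 1 / 0.2044 = 4.8924
Bₛ = (B − 1)/(n − 1) = (4.8924 − 1)/(6 − 1) = 3.8924/5 = 0.7785

0.78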